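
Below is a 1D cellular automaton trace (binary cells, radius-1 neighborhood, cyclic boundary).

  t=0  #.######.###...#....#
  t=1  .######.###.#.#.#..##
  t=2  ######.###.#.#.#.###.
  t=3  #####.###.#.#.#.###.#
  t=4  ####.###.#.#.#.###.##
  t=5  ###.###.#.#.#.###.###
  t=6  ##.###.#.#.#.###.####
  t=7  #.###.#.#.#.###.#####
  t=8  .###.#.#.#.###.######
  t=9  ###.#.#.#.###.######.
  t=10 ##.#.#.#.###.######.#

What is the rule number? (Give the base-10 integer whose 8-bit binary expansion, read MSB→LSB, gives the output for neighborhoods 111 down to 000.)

  [7] ### => #  t=0,i=3
  [6] ##. => .  t=0,i=0
  [5] #.# => #  t=0,i=1
  [4] #.. => #  t=0,i=12
  [3] .## => #  t=0,i=2
  [2] .#. => .  t=0,i=15
  [1] ..# => #  t=0,i=14
  [0] ... => .  t=0,i=13
  bits 10111010 = 186

186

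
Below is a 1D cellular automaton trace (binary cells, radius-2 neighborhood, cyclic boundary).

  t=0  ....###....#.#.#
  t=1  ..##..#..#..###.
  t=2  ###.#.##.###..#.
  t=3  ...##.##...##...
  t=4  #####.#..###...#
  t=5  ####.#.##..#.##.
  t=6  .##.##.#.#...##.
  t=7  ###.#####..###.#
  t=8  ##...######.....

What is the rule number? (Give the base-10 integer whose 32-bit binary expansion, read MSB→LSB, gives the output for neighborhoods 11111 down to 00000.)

  [31] ##### => #  t=4,i=1
  [30] ####. => #  t=4,i=3
  [29] ###.# => .  t=2,i=2
  [28] ###.. => #  t=0,i=6
  [27] ##.## => .  t=2,i=8
  [26] ##.#. => #  t=2,i=3
  [25] ##..# => #  t=1,i=4
  [24] ##... => .  t=0,i=7
  [23] #.### => .  t=2,i=0
  [22] #.##. => #  t=2,i=6
  [21] #.#.# => #  t=0,i=13
  [20] #.#.. => .  t=0,i=15
  [19] #..## => #  t=1,i=11
  [18] #..#. => .  t=1,i=5
  [17] #...# => #  t=1,i=0
  [16] #.... => .  t=0,i=1
  [15] .#### => #  t=4,i=0
  [14] .###. => .  t=0,i=5
  [13] .##.# => #  t=2,i=7
  [12] .##.. => .  t=1,i=3
  [11] .#.## => .  t=2,i=5
  [10] .#.#. => #  t=0,i=12
  [9] .#..# => #  t=1,i=7
  [8] .#... => .  t=0,i=0
  [7] ..### => .  t=0,i=4
  [6] ..##. => #  t=1,i=2
  [5] ..#.# => .  t=0,i=11
  [4] ..#.. => #  t=1,i=6
  [3] ...## => #  t=0,i=3
  [2] ...#. => .  t=0,i=10
  [1] ....# => #  t=0,i=2
  [0] ..... => #  t=3,i=0
  bits 11010110011010101010011001011011 = 3597313627

3597313627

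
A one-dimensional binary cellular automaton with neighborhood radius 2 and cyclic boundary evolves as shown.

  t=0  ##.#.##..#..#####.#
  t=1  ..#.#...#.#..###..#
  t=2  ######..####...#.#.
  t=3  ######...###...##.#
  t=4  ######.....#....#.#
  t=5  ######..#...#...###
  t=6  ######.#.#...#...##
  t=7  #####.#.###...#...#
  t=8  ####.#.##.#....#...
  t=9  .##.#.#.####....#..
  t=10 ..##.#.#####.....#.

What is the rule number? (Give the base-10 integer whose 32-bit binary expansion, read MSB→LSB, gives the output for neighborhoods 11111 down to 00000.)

  #####|#  b31=1 t=0,i=14
  ####.|#  b30=1 t=0,i=15
  ###.#|.  b29=0 t=0,i=1
  ###..|#  b28=1 t=1,i=15
  ##.##|.  b27=0 t=0,i=17
  ##.#.|#  b26=1 t=0,i=2
  ##..#|.  b25=0 t=0,i=7
  ##...|.  b24=0 t=2,i=12
  #.###|#  b23=1 t=0,i=18
  #.##.|.  b22=0 t=0,i=5
  #.#.#|.  b21=0 t=0,i=3
  #.#..|#  b20=1 t=1,i=4
  #..##|.  b19=0 t=0,i=11
  #..#.|#  b18=1 t=0,i=8
  #...#|.  b17=0 t=1,i=6
  #....|.  b16=0 t=4,i=7
  .####|#  b15=1 t=0,i=13
  .###.|.  b14=0 t=0,i=0
  .##.#|#  b13=1 t=3,i=16
  .##..|.  b12=0 t=0,i=6
  .#.##|#  b11=1 t=0,i=4
  .#.#.|#  b10=1 t=1,i=3
  .#..#|#  b9=1 t=0,i=10
  .#...|#  b8=1 t=1,i=5
  ..###|.  b7=0 t=0,i=12
  ..##.|.  b6=0 t=3,i=15
  ..#.#|#  b5=1 t=1,i=2
  ..#..|.  b4=0 t=0,i=9
  ...##|.  b3=0 t=3,i=8
  ...#.|.  b2=0 t=1,i=7
  ....#|.  b1=0 t=4,i=9
  .....|#  b0=1 t=4,i=8
  bits 11010100100101001010111100100001 = 3566513953

3566513953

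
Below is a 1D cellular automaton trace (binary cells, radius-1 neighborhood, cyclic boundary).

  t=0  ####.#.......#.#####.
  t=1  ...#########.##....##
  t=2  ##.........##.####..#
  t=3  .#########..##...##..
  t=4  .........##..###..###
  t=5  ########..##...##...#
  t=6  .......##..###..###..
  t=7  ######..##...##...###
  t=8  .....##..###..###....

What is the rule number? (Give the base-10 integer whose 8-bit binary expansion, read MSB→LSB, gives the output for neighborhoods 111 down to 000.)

  [7] ### => .  t=0,i=1
  [6] ##. => #  t=0,i=3
  [5] #.# => #  t=0,i=4
  [4] #.. => #  t=0,i=6
  [3] .## => .  t=0,i=0
  [2] .#. => #  t=0,i=5
  [1] ..# => .  t=0,i=12
  [0] ... => #  t=0,i=7
  bits 01110101 = 117

117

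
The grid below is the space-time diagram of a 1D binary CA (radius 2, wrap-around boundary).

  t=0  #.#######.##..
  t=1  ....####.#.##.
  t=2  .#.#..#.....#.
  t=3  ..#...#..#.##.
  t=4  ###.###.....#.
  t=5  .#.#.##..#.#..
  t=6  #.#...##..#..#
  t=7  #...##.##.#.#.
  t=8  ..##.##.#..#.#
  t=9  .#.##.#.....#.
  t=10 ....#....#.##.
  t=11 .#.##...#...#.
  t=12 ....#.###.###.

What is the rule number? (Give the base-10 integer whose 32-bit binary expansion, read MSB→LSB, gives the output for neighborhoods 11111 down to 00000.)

  nb #####: next=#  (t=0,i=4, bit31=1)
  nb ####.: next=#  (t=0,i=7, bit30=1)
  nb ###.#: next=.  (t=0,i=8, bit29=0)
  nb ###..: next=#  (t=4,i=6, bit28=1)
  nb ##.##: next=#  (t=0,i=9, bit27=1)
  nb ##.#.: next=.  (t=1,i=8, bit26=0)
  nb ##..#: next=#  (t=0,i=12, bit25=1)
  nb ##...: next=.  (t=1,i=13, bit24=0)
  nb #.###: next=.  (t=0,i=2, bit23=0)
  nb #.##.: next=.  (t=0,i=10, bit22=0)
  nb #.#.#: next=.  (t=1,i=9, bit21=0)
  nb #.#..: next=.  (t=2,i=3, bit20=0)
  nb #..##: next=#  (t=6,i=12, bit19=1)
  nb #..#.: next=.  (t=0,i=13, bit18=0)
  nb #...#: next=#  (t=3,i=0, bit17=1)
  nb #....: next=.  (t=1,i=0, bit16=0)
  nb .####: next=.  (t=0,i=3, bit15=0)
  nb .###.: next=#  (t=4,i=1, bit14=1)
  nb .##.#: next=#  (t=6,i=0, bit13=1)
  nb .##..: next=#  (t=0,i=11, bit12=1)
  nb .#.##: next=.  (t=0,i=1, bit11=0)
  nb .#.#.: next=#  (t=2,i=2, bit10=1)
  nb .#..#: next=.  (t=2,i=4, bit9=0)
  nb .#...: next=.  (t=2,i=7, bit8=0)
  nb ..###: next=.  (t=1,i=4, bit7=0)
  nb ..##.: next=.  (t=6,i=6, bit6=0)
  nb ..#.#: next=.  (t=0,i=0, bit5=0)
  nb ..#..: next=#  (t=2,i=6, bit4=1)
  nb ...##: next=#  (t=1,i=3, bit3=1)
  nb ...#.: next=#  (t=2,i=11, bit2=1)
  nb ....#: next=.  (t=1,i=2, bit1=0)
  nb .....: next=#  (t=1,i=1, bit0=1)
  bits 11011010000010100111010000011101 = 3658118173

3658118173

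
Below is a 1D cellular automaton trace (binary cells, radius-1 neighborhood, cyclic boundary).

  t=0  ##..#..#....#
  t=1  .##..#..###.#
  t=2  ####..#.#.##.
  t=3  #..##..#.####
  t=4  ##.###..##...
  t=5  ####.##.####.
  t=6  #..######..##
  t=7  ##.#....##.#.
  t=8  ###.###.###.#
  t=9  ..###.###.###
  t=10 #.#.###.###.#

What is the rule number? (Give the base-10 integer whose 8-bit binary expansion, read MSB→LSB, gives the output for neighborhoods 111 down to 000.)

121

  nb ###: next=.  (t=0,i=0, bit7=0)
  nb ##.: next=#  (t=0,i=1, bit6=1)
  nb #.#: next=#  (t=1,i=0, bit5=1)
  nb #..: next=#  (t=0,i=2, bit4=1)
  nb .##: next=#  (t=0,i=12, bit3=1)
  nb .#.: next=.  (t=0,i=4, bit2=0)
  nb ..#: next=.  (t=0,i=3, bit1=0)
  nb ...: next=#  (t=0,i=9, bit0=1)
  bits 01111001 = 121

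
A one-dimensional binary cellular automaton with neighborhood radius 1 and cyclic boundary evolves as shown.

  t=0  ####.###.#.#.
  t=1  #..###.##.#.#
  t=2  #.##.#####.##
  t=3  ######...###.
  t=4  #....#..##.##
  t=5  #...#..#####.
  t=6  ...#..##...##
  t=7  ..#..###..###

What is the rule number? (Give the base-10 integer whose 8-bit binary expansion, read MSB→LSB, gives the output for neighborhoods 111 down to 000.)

106

  [7] ### => .  t=0,i=1
  [6] ##. => #  t=0,i=3
  [5] #.# => #  t=0,i=4
  [4] #.. => .  t=1,i=1
  [3] .## => #  t=0,i=0
  [2] .#. => .  t=0,i=9
  [1] ..# => #  t=1,i=2
  [0] ... => .  t=3,i=7
  bits 01101010 = 106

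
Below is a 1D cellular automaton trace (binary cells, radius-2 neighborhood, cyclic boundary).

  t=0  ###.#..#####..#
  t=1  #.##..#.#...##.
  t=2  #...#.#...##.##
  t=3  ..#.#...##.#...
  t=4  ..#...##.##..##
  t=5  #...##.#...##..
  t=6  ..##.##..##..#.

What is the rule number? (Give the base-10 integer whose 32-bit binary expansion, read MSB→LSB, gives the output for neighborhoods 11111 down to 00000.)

  nb #####: next=.  (t=0,i=9, bit31=0)
  nb ####.: next=.  (t=0,i=1, bit30=0)
  nb ###.#: next=#  (t=0,i=2, bit29=1)
  nb ###..: next=.  (t=0,i=11, bit28=0)
  nb ##.##: next=.  (t=2,i=12, bit27=0)
  nb ##.#.: next=#  (t=0,i=3, bit26=1)
  nb ##..#: next=#  (t=0,i=12, bit25=1)
  nb ##...: next=.  (t=2,i=1, bit24=0)
  nb #.###: next=.  (t=2,i=13, bit23=0)
  nb #.##.: next=.  (t=1,i=2, bit22=0)
  nb #.#.#: next=#  (t=1,i=0, bit21=1)
  nb #.#..: next=.  (t=0,i=4, bit20=0)
  nb #..##: next=#  (t=0,i=6, bit19=1)
  nb #..#.: next=.  (t=1,i=5, bit18=0)
  nb #...#: next=#  (t=1,i=10, bit17=1)
  nb #....: next=#  (t=3,i=13, bit16=1)
  nb .####: next=#  (t=0,i=0, bit15=1)
  nb .###.: next=.  (t=2,i=14, bit14=0)
  nb .##.#: next=#  (t=1,i=13, bit13=1)
  nb .##..: next=.  (t=1,i=3, bit12=0)
  nb .#.##: next=.  (t=1,i=1, bit11=0)
  nb .#.#.: next=.  (t=1,i=7, bit10=0)
  nb .#..#: next=.  (t=0,i=5, bit9=0)
  nb .#...: next=.  (t=1,i=9, bit8=0)
  nb ..###: next=.  (t=0,i=7, bit7=0)
  nb ..##.: next=.  (t=1,i=12, bit6=0)
  nb ..#.#: next=#  (t=1,i=6, bit5=1)
  nb ..#..: next=.  (t=4,i=2, bit4=0)
  nb ...##: next=#  (t=1,i=11, bit3=1)
  nb ...#.: next=.  (t=2,i=3, bit2=0)
  nb ....#: next=.  (t=3,i=0, bit1=0)
  nb .....: next=#  (t=3,i=14, bit0=1)
  bits 00100110001010111010000000101001 = 640393257

640393257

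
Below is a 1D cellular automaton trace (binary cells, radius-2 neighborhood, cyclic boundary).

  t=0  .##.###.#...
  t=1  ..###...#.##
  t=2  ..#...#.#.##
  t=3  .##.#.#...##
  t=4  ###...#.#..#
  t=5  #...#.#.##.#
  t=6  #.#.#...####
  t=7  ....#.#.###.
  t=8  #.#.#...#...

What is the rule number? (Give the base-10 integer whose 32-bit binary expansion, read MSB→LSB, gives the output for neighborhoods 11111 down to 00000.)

2295837362

  #####|#  b31=1 t=6,i=10
  ####.|.  b30=0 t=4,i=1
  ###.#|.  b29=0 t=0,i=6
  ###..|.  b28=0 t=1,i=4
  ##.##|#  b27=1 t=0,i=3
  ##.#.|.  b26=0 t=0,i=7
  ##..#|.  b25=0 t=1,i=0
  ##...|.  b24=0 t=1,i=5
  #.###|#  b23=1 t=0,i=4
  #.##.|#  b22=1 t=1,i=10
  #.#.#|.  b21=0 t=2,i=8
  #.#..|#  b20=1 t=0,i=8
  #..##|.  b19=0 t=1,i=1
  #..#.|#  b18=1 t=2,i=1
  #...#|#  b17=1 t=1,i=6
  #....|#  b16=1 t=0,i=10
  .####|#  b15=1 t=4,i=0
  .###.|.  b14=0 t=0,i=5
  .##.#|#  b13=1 t=0,i=2
  .##..|#  b12=1 t=1,i=11
  .#.##|.  b11=0 t=1,i=9
  .#.#.|.  b10=0 t=2,i=7
  .#..#|#  b9=1 t=4,i=9
  .#...|.  b8=0 t=0,i=9
  ..###|#  b7=1 t=1,i=2
  ..##.|.  b6=0 t=0,i=1
  ..#.#|#  b5=1 t=1,i=8
  ..#..|#  b4=1 t=2,i=2
  ...##|.  b3=0 t=0,i=0
  ...#.|.  b2=0 t=1,i=7
  ....#|#  b1=1 t=0,i=11
  .....|.  b0=0 t=7,i=1
  bits 10001000110101111011001010110010 = 2295837362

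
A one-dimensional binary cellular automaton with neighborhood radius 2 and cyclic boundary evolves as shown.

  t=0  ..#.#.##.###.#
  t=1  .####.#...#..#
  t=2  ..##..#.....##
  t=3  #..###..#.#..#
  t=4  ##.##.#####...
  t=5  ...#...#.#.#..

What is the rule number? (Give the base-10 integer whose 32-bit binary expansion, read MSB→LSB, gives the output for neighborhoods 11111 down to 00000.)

1131795618

  nb #####: next=.  (t=4,i=8, bit31=0)
  nb ####.: next=#  (t=1,i=3, bit30=1)
  nb ###.#: next=.  (t=0,i=11, bit29=0)
  nb ###..: next=.  (t=3,i=5, bit28=0)
  nb ##.##: next=.  (t=0,i=8, bit27=0)
  nb ##.#.: next=.  (t=0,i=12, bit26=0)
  nb ##..#: next=#  (t=2,i=0, bit25=1)
  nb ##...: next=#  (t=4,i=11, bit24=1)
  nb #.###: next=.  (t=0,i=9, bit23=0)
  nb #.##.: next=#  (t=0,i=6, bit22=1)
  nb #.#.#: next=#  (t=0,i=4, bit21=1)
  nb #.#..: next=#  (t=0,i=13, bit20=1)
  nb #..##: next=.  (t=2,i=1, bit19=0)
  nb #..#.: next=#  (t=0,i=1, bit18=1)
  nb #...#: next=.  (t=1,i=8, bit17=0)
  nb #....: next=#  (t=2,i=8, bit16=1)
  nb .####: next=#  (t=1,i=2, bit15=1)
  nb .###.: next=#  (t=0,i=10, bit14=1)
  nb .##.#: next=.  (t=0,i=7, bit13=0)
  nb .##..: next=#  (t=2,i=3, bit12=1)
  nb .#.##: next=.  (t=0,i=5, bit11=0)
  nb .#.#.: next=#  (t=0,i=3, bit10=1)
  nb .#..#: next=.  (t=0,i=0, bit9=0)
  nb .#...: next=.  (t=1,i=7, bit8=0)
  nb ..###: next=#  (t=3,i=3, bit7=1)
  nb ..##.: next=.  (t=2,i=2, bit6=0)
  nb ..#.#: next=#  (t=0,i=2, bit5=1)
  nb ..#..: next=.  (t=1,i=10, bit4=0)
  nb ...##: next=.  (t=2,i=11, bit3=0)
  nb ...#.: next=.  (t=1,i=9, bit2=0)
  nb ....#: next=#  (t=2,i=10, bit1=1)
  nb .....: next=.  (t=2,i=9, bit0=0)
  bits 01000011011101011101010010100010 = 1131795618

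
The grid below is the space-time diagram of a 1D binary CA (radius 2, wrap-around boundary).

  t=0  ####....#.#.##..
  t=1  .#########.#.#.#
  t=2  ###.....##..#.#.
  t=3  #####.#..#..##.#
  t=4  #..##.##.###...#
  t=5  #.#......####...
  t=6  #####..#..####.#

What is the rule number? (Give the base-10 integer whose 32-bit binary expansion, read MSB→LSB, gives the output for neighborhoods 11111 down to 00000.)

  nb #####: next=.  (t=1,i=3, bit31=0)
  nb ####.: next=#  (t=0,i=2, bit30=1)
  nb ###.#: next=#  (t=1,i=9, bit29=1)
  nb ###..: next=#  (t=0,i=3, bit28=1)
  nb ##.##: next=.  (t=3,i=14, bit27=0)
  nb ##.#.: next=.  (t=1,i=10, bit26=0)
  nb ##..#: next=.  (t=0,i=14, bit25=0)
  nb ##...: next=#  (t=0,i=4, bit24=1)
  nb #.###: next=#  (t=1,i=1, bit23=1)
  nb #.##.: next=.  (t=0,i=12, bit22=0)
  nb #.#.#: next=.  (t=0,i=10, bit21=0)
  nb #.#..: next=#  (t=3,i=6, bit20=1)
  nb #..##: next=#  (t=0,i=15, bit19=1)
  nb #..#.: next=.  (t=2,i=11, bit18=0)
  nb #...#: next=.  (t=4,i=13, bit17=0)
  nb #....: next=#  (t=0,i=5, bit16=1)
  nb .####: next=#  (t=0,i=1, bit15=1)
  nb .###.: next=#  (t=2,i=1, bit14=1)
  nb .##.#: next=.  (t=3,i=13, bit13=0)
  nb .##..: next=#  (t=0,i=13, bit12=1)
  nb .#.##: next=#  (t=0,i=11, bit11=1)
  nb .#.#.: next=#  (t=0,i=9, bit10=1)
  nb .#..#: next=#  (t=3,i=7, bit9=1)
  nb .#...: next=#  (t=5,i=3, bit8=1)
  nb ..###: next=.  (t=0,i=0, bit7=0)
  nb ..##.: next=.  (t=2,i=8, bit6=0)
  nb ..#.#: next=#  (t=0,i=8, bit5=1)
  nb ..#..: next=#  (t=3,i=9, bit4=1)
  nb ...##: next=.  (t=2,i=7, bit3=0)
  nb ...#.: next=#  (t=0,i=7, bit2=1)
  nb ....#: next=#  (t=0,i=6, bit1=1)
  nb .....: next=.  (t=2,i=5, bit0=0)
  bits 01110001100110011101111100110110 = 1905909558

1905909558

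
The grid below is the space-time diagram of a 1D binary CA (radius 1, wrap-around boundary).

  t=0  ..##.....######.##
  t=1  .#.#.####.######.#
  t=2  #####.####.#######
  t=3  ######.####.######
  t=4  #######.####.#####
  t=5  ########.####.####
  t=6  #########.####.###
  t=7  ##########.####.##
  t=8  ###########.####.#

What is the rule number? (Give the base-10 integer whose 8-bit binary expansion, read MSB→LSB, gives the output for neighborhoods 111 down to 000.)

231

  [7] ### => #  t=0,i=10
  [6] ##. => #  t=0,i=3
  [5] #.# => #  t=0,i=15
  [4] #.. => .  t=0,i=0
  [3] .## => .  t=0,i=2
  [2] .#. => #  t=1,i=1
  [1] ..# => #  t=0,i=1
  [0] ... => #  t=0,i=5
  bits 11100111 = 231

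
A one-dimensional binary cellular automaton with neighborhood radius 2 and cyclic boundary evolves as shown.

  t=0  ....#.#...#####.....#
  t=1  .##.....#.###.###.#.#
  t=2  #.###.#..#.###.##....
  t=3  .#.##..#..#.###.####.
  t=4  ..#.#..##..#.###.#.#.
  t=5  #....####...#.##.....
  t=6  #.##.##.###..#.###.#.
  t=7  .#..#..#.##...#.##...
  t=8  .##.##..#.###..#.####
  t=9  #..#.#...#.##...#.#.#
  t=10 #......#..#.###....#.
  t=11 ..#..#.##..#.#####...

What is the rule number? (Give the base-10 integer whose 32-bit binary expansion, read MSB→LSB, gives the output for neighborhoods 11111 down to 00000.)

  [31] ##### => #  t=0,i=12
  [30] ####. => .  t=0,i=13
  [29] ###.# => #  t=1,i=12
  [28] ###.. => #  t=0,i=14
  [27] ##.## => #  t=1,i=13
  [26] ##.#. => .  t=1,i=17
  [25] ##..# => .  t=3,i=5
  [24] ##... => #  t=0,i=15
  [23] #.### => .  t=1,i=10
  [22] #.##. => .  t=1,i=1
  [21] #.#.# => .  t=1,i=18
  [20] #.#.. => .  t=0,i=6
  [19] #..## => #  t=4,i=6
  [18] #..#. => .  t=2,i=8
  [17] #...# => #  t=0,i=8
  [16] #.... => #  t=0,i=1
  [15] .#### => #  t=0,i=11
  [14] .###. => #  t=1,i=11
  [13] .##.# => .  t=6,i=3
  [12] .##.. => #  t=1,i=2
  [11] .#.## => #  t=1,i=0
  [10] .#.#. => .  t=0,i=5
  [9] .#..# => #  t=2,i=7
  [8] .#... => .  t=0,i=0
  [7] ..### => #  t=0,i=10
  [6] ..##. => #  t=4,i=7
  [5] ..#.# => .  t=0,i=4
  [4] ..#.. => #  t=0,i=20
  [3] ...## => .  t=0,i=9
  [2] ...#. => .  t=0,i=3
  [1] ....# => #  t=0,i=2
  [0] ..... => .  t=0,i=17
  bits 10111001000010111101101011010010 = 3104561874

3104561874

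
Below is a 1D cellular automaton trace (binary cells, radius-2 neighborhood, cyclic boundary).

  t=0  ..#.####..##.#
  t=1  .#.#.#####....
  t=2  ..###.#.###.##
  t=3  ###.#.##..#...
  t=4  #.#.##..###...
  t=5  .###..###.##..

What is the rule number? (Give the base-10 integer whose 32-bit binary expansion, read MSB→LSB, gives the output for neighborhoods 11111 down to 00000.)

1932299411

  [31] ##### => .  t=1,i=7
  [30] ####. => #  t=0,i=6
  [29] ###.# => #  t=2,i=4
  [28] ###.. => #  t=0,i=7
  [27] ##.## => .  t=2,i=11
  [26] ##.#. => .  t=0,i=12
  [25] ##..# => #  t=0,i=8
  [24] ##... => #  t=1,i=10
  [23] #.### => .  t=0,i=4
  [22] #.##. => .  t=2,i=12
  [21] #.#.# => #  t=1,i=3
  [20] #.#.. => .  t=0,i=13
  [19] #..## => #  t=0,i=9
  [18] #..#. => #  t=0,i=1
  [17] #...# => .  t=3,i=12
  [16] #.... => .  t=1,i=11
  [15] .#### => #  t=0,i=5
  [14] .###. => .  t=2,i=3
  [13] .##.# => .  t=0,i=11
  [12] .##.. => .  t=2,i=13
  [11] .#.## => #  t=0,i=3
  [10] .#.#. => #  t=1,i=2
  [9] .#..# => .  t=0,i=0
  [8] .#... => .  t=3,i=11
  [7] ..### => #  t=2,i=2
  [6] ..##. => .  t=0,i=10
  [5] ..#.# => .  t=0,i=2
  [4] ..#.. => #  t=3,i=10
  [3] ...## => .  t=3,i=13
  [2] ...#. => .  t=1,i=0
  [1] ....# => #  t=1,i=13
  [0] ..... => #  t=1,i=12
  bits 01110011001011001000110010010011 = 1932299411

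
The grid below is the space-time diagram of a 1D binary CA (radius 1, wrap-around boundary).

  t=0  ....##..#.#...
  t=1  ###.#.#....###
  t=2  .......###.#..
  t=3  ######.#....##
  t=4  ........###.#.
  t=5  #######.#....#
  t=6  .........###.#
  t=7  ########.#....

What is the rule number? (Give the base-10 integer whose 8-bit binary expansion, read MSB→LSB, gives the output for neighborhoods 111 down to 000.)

25

  [7] ### => .  t=1,i=0
  [6] ##. => .  t=0,i=5
  [5] #.# => .  t=0,i=9
  [4] #.. => #  t=0,i=6
  [3] .## => #  t=0,i=4
  [2] .#. => .  t=0,i=8
  [1] ..# => .  t=0,i=3
  [0] ... => #  t=0,i=0
  bits 00011001 = 25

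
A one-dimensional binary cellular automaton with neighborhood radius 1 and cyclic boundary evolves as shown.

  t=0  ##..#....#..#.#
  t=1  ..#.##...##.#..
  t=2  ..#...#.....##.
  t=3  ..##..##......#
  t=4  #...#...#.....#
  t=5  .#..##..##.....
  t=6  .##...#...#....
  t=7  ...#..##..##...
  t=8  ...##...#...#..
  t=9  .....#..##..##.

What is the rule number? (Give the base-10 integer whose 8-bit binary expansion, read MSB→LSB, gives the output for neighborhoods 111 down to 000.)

  [7] ### => .  t=0,i=0
  [6] ##. => .  t=0,i=1
  [5] #.# => .  t=0,i=13
  [4] #.. => #  t=0,i=2
  [3] .## => .  t=0,i=14
  [2] .#. => #  t=0,i=4
  [1] ..# => .  t=0,i=3
  [0] ... => .  t=0,i=6
  bits 00010100 = 20

20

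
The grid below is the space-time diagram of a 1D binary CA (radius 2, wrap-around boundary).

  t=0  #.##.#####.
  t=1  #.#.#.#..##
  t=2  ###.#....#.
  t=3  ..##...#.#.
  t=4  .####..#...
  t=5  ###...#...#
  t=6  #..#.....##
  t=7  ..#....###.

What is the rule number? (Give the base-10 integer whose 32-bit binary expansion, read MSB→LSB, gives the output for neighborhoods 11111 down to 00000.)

  [31] ##### => .  t=0,i=7
  [30] ####. => .  t=0,i=8
  [29] ###.# => #  t=0,i=9
  [28] ###.. => .  t=4,i=4
  [27] ##.## => #  t=0,i=4
  [26] ##.#. => #  t=0,i=10
  [25] ##..# => .  t=4,i=5
  [24] ##... => #  t=3,i=4
  [23] #.### => .  t=0,i=5
  [22] #.##. => #  t=0,i=2
  [21] #.#.# => #  t=0,i=0
  [20] #.#.. => .  t=1,i=6
  [19] #..## => .  t=1,i=8
  [18] #..#. => #  t=4,i=6
  [17] #...# => .  t=3,i=0
  [16] #.... => .  t=2,i=6
  [15] .#### => #  t=0,i=6
  [14] .###. => .  t=1,i=10
  [13] .##.# => .  t=0,i=3
  [12] .##.. => #  t=3,i=3
  [11] .#.## => .  t=0,i=1
  [10] .#.#. => .  t=1,i=3
  [9] .#..# => .  t=1,i=7
  [8] .#... => .  t=2,i=5
  [7] ..### => #  t=1,i=9
  [6] ..##. => #  t=3,i=2
  [5] ..#.# => #  t=2,i=9
  [4] ..#.. => .  t=4,i=7
  [3] ...## => #  t=3,i=1
  [2] ...#. => .  t=2,i=8
  [1] ....# => #  t=2,i=7
  [0] ..... => .  t=6,i=6
  bits 00101101011001001001000011101010 = 761565418

761565418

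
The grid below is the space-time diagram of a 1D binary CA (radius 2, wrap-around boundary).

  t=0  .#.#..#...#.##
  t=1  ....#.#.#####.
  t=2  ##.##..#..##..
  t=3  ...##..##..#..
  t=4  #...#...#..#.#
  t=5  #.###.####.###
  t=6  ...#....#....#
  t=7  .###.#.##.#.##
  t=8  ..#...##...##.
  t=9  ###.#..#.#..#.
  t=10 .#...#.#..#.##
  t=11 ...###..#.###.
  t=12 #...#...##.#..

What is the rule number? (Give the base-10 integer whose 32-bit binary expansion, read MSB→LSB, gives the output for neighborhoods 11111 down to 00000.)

3225639477

  nb #####: next=#  (t=1,i=10, bit31=1)
  nb ####.: next=#  (t=1,i=11, bit30=1)
  nb ###.#: next=.  (t=5,i=0, bit29=0)
  nb ###..: next=.  (t=1,i=12, bit28=0)
  nb ##.##: next=.  (t=2,i=2, bit27=0)
  nb ##.#.: next=.  (t=0,i=0, bit26=0)
  nb ##..#: next=.  (t=2,i=5, bit25=0)
  nb ##...: next=.  (t=1,i=13, bit24=0)
  nb #.###: next=.  (t=1,i=8, bit23=0)
  nb #.##.: next=#  (t=0,i=12, bit22=1)
  nb #.#.#: next=.  (t=0,i=1, bit21=0)
  nb #.#..: next=.  (t=0,i=3, bit20=0)
  nb #..##: next=.  (t=2,i=9, bit19=0)
  nb #..#.: next=.  (t=0,i=5, bit18=0)
  nb #...#: next=#  (t=0,i=8, bit17=1)
  nb #....: next=#  (t=1,i=0, bit16=1)
  nb .####: next=.  (t=1,i=9, bit15=0)
  nb .###.: next=#  (t=5,i=3, bit14=1)
  nb .##.#: next=.  (t=0,i=13, bit13=0)
  nb .##..: next=#  (t=2,i=4, bit12=1)
  nb .#.##: next=#  (t=0,i=11, bit11=1)
  nb .#.#.: next=.  (t=0,i=2, bit10=0)
  nb .#..#: next=#  (t=0,i=4, bit9=1)
  nb .#...: next=.  (t=0,i=7, bit8=0)
  nb ..###: next=.  (t=11,i=3, bit7=0)
  nb ..##.: next=.  (t=2,i=0, bit6=0)
  nb ..#.#: next=#  (t=0,i=10, bit5=1)
  nb ..#..: next=#  (t=0,i=6, bit4=1)
  nb ...##: next=.  (t=3,i=2, bit3=0)
  nb ...#.: next=#  (t=0,i=9, bit2=1)
  nb ....#: next=.  (t=1,i=2, bit1=0)
  nb .....: next=#  (t=1,i=1, bit0=1)
  bits 11000000010000110101101000110101 = 3225639477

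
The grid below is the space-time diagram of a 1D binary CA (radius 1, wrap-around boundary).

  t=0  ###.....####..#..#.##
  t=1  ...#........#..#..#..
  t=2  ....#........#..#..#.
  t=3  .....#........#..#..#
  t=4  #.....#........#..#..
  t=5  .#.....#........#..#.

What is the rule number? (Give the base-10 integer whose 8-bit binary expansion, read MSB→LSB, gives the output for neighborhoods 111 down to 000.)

48

  ### -> .   bit 7 = 0  t=0,i=0
  ##. -> .   bit 6 = 0  t=0,i=2
  #.# -> #   bit 5 = 1  t=0,i=18
  #.. -> #   bit 4 = 1  t=0,i=3
  .## -> .   bit 3 = 0  t=0,i=8
  .#. -> .   bit 2 = 0  t=0,i=14
  ..# -> .   bit 1 = 0  t=0,i=7
  ... -> .   bit 0 = 0  t=0,i=4
  bits 00110000 = 48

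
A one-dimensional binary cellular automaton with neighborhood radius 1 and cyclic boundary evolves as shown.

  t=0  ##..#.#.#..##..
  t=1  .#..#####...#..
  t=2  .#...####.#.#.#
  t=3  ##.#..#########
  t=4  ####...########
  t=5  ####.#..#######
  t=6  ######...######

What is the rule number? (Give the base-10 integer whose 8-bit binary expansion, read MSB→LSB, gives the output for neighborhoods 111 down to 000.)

  ### -> #   bit 7 = 1  t=1,i=5
  ##. -> #   bit 6 = 1  t=0,i=1
  #.# -> #   bit 5 = 1  t=0,i=5
  #.. -> .   bit 4 = 0  t=0,i=2
  .## -> .   bit 3 = 0  t=0,i=0
  .#. -> #   bit 2 = 1  t=0,i=4
  ..# -> .   bit 1 = 0  t=0,i=3
  ... -> #   bit 0 = 1  t=1,i=10
  bits 11100101 = 229

229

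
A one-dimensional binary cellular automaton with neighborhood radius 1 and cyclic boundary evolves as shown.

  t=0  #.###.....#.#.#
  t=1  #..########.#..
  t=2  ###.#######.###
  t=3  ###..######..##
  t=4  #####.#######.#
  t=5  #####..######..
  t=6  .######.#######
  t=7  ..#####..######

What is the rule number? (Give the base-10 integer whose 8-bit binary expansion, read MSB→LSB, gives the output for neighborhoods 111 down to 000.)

215

  ###|#  b7=1 t=0,i=3
  ##.|#  b6=1 t=0,i=0
  #.#|.  b5=0 t=0,i=1
  #..|#  b4=1 t=0,i=5
  .##|.  b3=0 t=0,i=2
  .#.|#  b2=1 t=0,i=10
  ..#|#  b1=1 t=0,i=9
  ...|#  b0=1 t=0,i=6
  bits 11010111 = 215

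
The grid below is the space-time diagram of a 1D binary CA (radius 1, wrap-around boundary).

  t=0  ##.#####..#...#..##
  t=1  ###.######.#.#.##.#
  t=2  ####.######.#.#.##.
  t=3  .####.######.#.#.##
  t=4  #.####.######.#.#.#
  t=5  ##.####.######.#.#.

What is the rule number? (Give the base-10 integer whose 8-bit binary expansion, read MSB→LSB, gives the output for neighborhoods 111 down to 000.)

  ###|#  b7=1 t=0,i=0
  ##.|#  b6=1 t=0,i=1
  #.#|#  b5=1 t=0,i=2
  #..|#  b4=1 t=0,i=8
  .##|.  b3=0 t=0,i=3
  .#.|.  b2=0 t=0,i=10
  ..#|#  b1=1 t=0,i=9
  ...|.  b0=0 t=0,i=12
  bits 11110010 = 242

242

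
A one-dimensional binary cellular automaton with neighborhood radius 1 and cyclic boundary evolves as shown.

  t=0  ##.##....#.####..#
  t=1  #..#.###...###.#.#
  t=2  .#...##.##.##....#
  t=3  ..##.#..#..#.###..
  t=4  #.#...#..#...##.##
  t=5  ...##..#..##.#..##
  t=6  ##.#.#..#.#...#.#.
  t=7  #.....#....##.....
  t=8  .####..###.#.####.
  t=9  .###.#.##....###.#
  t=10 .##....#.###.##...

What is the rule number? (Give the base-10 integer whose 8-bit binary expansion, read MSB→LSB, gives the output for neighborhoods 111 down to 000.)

153

  ###|#  b7=1 t=0,i=0
  ##.|.  b6=0 t=0,i=1
  #.#|.  b5=0 t=0,i=2
  #..|#  b4=1 t=0,i=5
  .##|#  b3=1 t=0,i=3
  .#.|.  b2=0 t=0,i=9
  ..#|.  b1=0 t=0,i=8
  ...|#  b0=1 t=0,i=6
  bits 10011001 = 153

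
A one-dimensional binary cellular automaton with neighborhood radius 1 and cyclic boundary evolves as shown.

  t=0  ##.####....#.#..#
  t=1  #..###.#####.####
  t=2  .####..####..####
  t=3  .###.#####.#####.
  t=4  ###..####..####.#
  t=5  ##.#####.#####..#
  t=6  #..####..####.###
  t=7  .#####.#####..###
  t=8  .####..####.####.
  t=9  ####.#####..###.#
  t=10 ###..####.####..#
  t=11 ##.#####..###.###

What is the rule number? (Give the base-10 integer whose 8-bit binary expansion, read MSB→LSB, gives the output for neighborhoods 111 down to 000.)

  ### -> #   bit 7 = 1  t=0,i=0
  ##. -> .   bit 6 = 0  t=0,i=1
  #.# -> .   bit 5 = 0  t=0,i=2
  #.. -> #   bit 4 = 1  t=0,i=7
  .## -> #   bit 3 = 1  t=0,i=3
  .#. -> #   bit 2 = 1  t=0,i=11
  ..# -> #   bit 1 = 1  t=0,i=10
  ... -> #   bit 0 = 1  t=0,i=8
  bits 10011111 = 159

159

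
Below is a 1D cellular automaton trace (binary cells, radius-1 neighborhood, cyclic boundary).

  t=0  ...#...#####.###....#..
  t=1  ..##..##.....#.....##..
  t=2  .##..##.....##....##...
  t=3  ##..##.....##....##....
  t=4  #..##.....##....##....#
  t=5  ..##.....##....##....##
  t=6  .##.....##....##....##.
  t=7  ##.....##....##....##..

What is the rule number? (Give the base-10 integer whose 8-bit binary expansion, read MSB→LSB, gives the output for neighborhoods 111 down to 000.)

14

  nb ###: next=.  (t=0,i=8, bit7=0)
  nb ##.: next=.  (t=0,i=11, bit6=0)
  nb #.#: next=.  (t=0,i=12, bit5=0)
  nb #..: next=.  (t=0,i=4, bit4=0)
  nb .##: next=#  (t=0,i=7, bit3=1)
  nb .#.: next=#  (t=0,i=3, bit2=1)
  nb ..#: next=#  (t=0,i=2, bit1=1)
  nb ...: next=.  (t=0,i=0, bit0=0)
  bits 00001110 = 14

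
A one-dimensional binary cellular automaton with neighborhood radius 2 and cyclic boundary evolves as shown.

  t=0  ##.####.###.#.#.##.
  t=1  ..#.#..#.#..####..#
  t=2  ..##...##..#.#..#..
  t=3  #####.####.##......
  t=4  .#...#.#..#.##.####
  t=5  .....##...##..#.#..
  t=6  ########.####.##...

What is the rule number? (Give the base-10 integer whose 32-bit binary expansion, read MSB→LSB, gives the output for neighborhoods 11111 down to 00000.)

  [31] ##### => .  t=3,i=2
  [30] ####. => .  t=0,i=5
  [29] ###.# => .  t=0,i=6
  [28] ###.. => .  t=1,i=15
  [27] ##.## => #  t=0,i=2
  [26] ##.#. => .  t=0,i=11
  [25] ##..# => #  t=1,i=16
  [24] ##... => #  t=2,i=4
  [23] #.### => .  t=0,i=3
  [22] #.##. => .  t=0,i=0
  [21] #.#.# => #  t=0,i=12
  [20] #.#.. => .  t=1,i=4
  [19] #..## => #  t=1,i=11
  [18] #..#. => .  t=1,i=1
  [17] #...# => .  t=2,i=5
  [16] #.... => .  t=2,i=18
  [15] .#### => #  t=0,i=4
  [14] .###. => #  t=0,i=9
  [13] .##.# => .  t=0,i=1
  [12] .##.. => #  t=2,i=3
  [11] .#.## => #  t=0,i=15
  [10] .#.#. => #  t=0,i=13
  [9] .#..# => .  t=1,i=0
  [8] .#... => .  t=2,i=17
  [7] ..### => .  t=1,i=12
  [6] ..##. => #  t=2,i=2
  [5] ..#.# => #  t=1,i=2
  [4] ..#.. => .  t=1,i=18
  [3] ...## => #  t=2,i=1
  [2] ...#. => .  t=4,i=4
  [1] ....# => #  t=2,i=0
  [0] ..... => #  t=3,i=15
  bits 00001011001010001101110001101011 = 187227243

187227243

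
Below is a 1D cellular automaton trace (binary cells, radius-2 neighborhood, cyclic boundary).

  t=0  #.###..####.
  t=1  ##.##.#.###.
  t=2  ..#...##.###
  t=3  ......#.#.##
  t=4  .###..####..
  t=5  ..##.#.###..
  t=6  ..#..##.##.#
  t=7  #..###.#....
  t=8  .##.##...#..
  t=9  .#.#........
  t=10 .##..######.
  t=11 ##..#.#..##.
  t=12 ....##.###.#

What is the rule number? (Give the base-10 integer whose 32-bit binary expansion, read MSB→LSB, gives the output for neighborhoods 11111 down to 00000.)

  #####|.  b31=0 t=10,i=7
  ####.|#  b30=1 t=0,i=9
  ###.#|#  b29=1 t=0,i=10
  ###..|#  b28=1 t=0,i=4
  ##.##|#  b27=1 t=1,i=2
  ##.#.|.  b26=0 t=0,i=11
  ##..#|.  b25=0 t=0,i=5
  ##...|.  b24=0 t=3,i=0
  #.###|.  b23=0 t=0,i=2
  #.##.|.  b22=0 t=1,i=0
  #.#.#|#  b21=1 t=0,i=0
  #.#..|.  b20=0 t=6,i=11
  #..##|#  b19=1 t=0,i=6
  #..#.|.  b18=0 t=2,i=1
  #...#|.  b17=0 t=2,i=4
  #....|#  b16=1 t=3,i=1
  .####|#  b15=1 t=0,i=8
  .###.|#  b14=1 t=0,i=3
  .##.#|.  b13=0 t=1,i=1
  .##..|.  b12=0 t=3,i=11
  .#.##|#  b11=1 t=0,i=1
  .#.#.|#  b10=1 t=3,i=7
  .#..#|#  b9=1 t=6,i=0
  .#...|.  b8=0 t=2,i=3
  ..###|.  b7=0 t=0,i=7
  ..##.|#  b6=1 t=2,i=6
  ..#.#|#  b5=1 t=3,i=6
  ..#..|.  b4=0 t=2,i=2
  ...##|.  b3=0 t=2,i=5
  ...#.|.  b2=0 t=3,i=5
  ....#|.  b1=0 t=3,i=4
  .....|#  b0=1 t=3,i=2
  bits 01111000001010011100111001100001 = 2016005729

2016005729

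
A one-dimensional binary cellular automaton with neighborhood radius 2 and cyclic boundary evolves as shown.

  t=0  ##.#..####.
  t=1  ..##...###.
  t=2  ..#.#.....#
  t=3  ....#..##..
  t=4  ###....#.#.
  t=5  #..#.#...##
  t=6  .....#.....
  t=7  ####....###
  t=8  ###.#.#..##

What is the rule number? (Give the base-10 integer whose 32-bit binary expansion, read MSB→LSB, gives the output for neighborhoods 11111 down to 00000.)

  ##### -> #   bit 31 = 1  t=7,i=0
  ####. -> #   bit 30 = 1  t=0,i=8
  ###.# -> #   bit 29 = 1  t=0,i=9
  ###.. -> .   bit 28 = 0  t=1,i=9
  ##.## -> .   bit 27 = 0  t=0,i=10
  ##.#. -> #   bit 26 = 1  t=0,i=2
  ##..# -> .   bit 25 = 0  t=5,i=1
  ##... -> #   bit 24 = 1  t=1,i=4
  #.### -> #   bit 23 = 1  t=4,i=0
  #.##. -> .   bit 22 = 0  t=0,i=0
  #.#.# -> #   bit 21 = 1  t=4,i=9
  #.#.. -> #   bit 20 = 1  t=0,i=3
  #..## -> .   bit 19 = 0  t=0,i=5
  #..#. -> .   bit 18 = 0  t=2,i=1
  #...# -> .   bit 17 = 0  t=1,i=0
  #.... -> .   bit 16 = 0  t=2,i=6
  .#### -> #   bit 15 = 1  t=0,i=7
  .###. -> .   bit 14 = 0  t=1,i=8
  .##.# -> .   bit 13 = 0  t=0,i=1
  .##.. -> .   bit 12 = 0  t=1,i=3
  .#.## -> #   bit 11 = 1  t=4,i=10
  .#.#. -> .   bit 10 = 0  t=2,i=3
  .#..# -> .   bit 9 = 0  t=0,i=4
  .#... -> .   bit 8 = 0  t=2,i=5
  ..### -> .   bit 7 = 0  t=0,i=6
  ..##. -> #   bit 6 = 1  t=1,i=2
  ..#.# -> .   bit 5 = 0  t=2,i=2
  ..#.. -> .   bit 4 = 0  t=2,i=10
  ...## -> .   bit 3 = 0  t=1,i=1
  ...#. -> .   bit 2 = 0  t=2,i=9
  ....# -> #   bit 1 = 1  t=2,i=8
  ..... -> #   bit 0 = 1  t=2,i=7
  bits 11100101101100001000100001000011 = 3853551683

3853551683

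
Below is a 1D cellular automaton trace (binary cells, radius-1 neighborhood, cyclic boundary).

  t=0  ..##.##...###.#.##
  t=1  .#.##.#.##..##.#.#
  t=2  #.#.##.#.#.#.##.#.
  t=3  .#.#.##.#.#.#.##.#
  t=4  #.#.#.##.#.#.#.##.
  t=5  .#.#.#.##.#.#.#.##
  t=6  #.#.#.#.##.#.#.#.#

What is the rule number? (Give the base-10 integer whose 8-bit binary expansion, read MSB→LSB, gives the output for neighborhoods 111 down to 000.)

  ### -> .   bit 7 = 0  t=0,i=11
  ##. -> #   bit 6 = 1  t=0,i=3
  #.# -> #   bit 5 = 1  t=0,i=4
  #.. -> .   bit 4 = 0  t=0,i=0
  .## -> .   bit 3 = 0  t=0,i=2
  .#. -> .   bit 2 = 0  t=0,i=14
  ..# -> #   bit 1 = 1  t=0,i=1
  ... -> #   bit 0 = 1  t=0,i=8
  bits 01100011 = 99

99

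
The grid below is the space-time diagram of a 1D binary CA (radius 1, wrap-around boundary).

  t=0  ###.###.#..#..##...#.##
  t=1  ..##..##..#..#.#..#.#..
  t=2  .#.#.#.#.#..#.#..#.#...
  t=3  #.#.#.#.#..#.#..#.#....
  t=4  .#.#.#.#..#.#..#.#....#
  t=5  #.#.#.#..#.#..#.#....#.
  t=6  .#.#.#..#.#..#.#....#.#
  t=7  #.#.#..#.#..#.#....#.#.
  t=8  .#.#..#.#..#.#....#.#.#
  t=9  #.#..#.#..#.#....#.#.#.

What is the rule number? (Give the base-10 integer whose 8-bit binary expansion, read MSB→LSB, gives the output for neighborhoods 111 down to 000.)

98

  nb ###: next=.  (t=0,i=0, bit7=0)
  nb ##.: next=#  (t=0,i=2, bit6=1)
  nb #.#: next=#  (t=0,i=3, bit5=1)
  nb #..: next=.  (t=0,i=9, bit4=0)
  nb .##: next=.  (t=0,i=4, bit3=0)
  nb .#.: next=.  (t=0,i=8, bit2=0)
  nb ..#: next=#  (t=0,i=10, bit1=1)
  nb ...: next=.  (t=0,i=17, bit0=0)
  bits 01100010 = 98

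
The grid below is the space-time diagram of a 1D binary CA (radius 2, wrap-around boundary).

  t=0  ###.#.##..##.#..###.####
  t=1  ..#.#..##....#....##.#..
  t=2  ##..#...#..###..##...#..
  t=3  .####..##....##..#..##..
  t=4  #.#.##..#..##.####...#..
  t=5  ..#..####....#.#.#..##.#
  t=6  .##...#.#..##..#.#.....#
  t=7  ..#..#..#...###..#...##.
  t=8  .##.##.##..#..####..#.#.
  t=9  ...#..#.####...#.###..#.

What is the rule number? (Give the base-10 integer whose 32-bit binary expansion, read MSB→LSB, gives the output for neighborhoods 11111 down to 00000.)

976523294

  [31] ##### => .  t=0,i=0
  [30] ####. => .  t=0,i=1
  [29] ###.# => #  t=0,i=2
  [28] ###.. => #  t=2,i=13
  [27] ##.## => #  t=0,i=19
  [26] ##.#. => .  t=0,i=3
  [25] ##..# => #  t=0,i=8
  [24] ##... => .  t=1,i=9
  [23] #.### => .  t=0,i=20
  [22] #.##. => .  t=0,i=6
  [21] #.#.# => #  t=0,i=4
  [20] #.#.. => #  t=0,i=13
  [19] #..## => .  t=0,i=9
  [18] #..#. => #  t=2,i=3
  [17] #...# => .  t=2,i=6
  [16] #.... => .  t=1,i=10
  [15] .#### => #  t=0,i=21
  [14] .###. => .  t=0,i=17
  [13] .##.# => .  t=0,i=11
  [12] .##.. => #  t=0,i=7
  [11] .#.## => .  t=0,i=5
  [10] .#.#. => .  t=1,i=3
  [9] .#..# => .  t=0,i=14
  [8] .#... => .  t=1,i=14
  [7] ..### => .  t=0,i=16
  [6] ..##. => .  t=0,i=10
  [5] ..#.# => .  t=1,i=2
  [4] ..#.. => #  t=1,i=13
  [3] ...## => #  t=1,i=17
  [2] ...#. => #  t=1,i=1
  [1] ....# => #  t=1,i=0
  [0] ..... => .  t=6,i=20
  bits 00111010001101001001000000011110 = 976523294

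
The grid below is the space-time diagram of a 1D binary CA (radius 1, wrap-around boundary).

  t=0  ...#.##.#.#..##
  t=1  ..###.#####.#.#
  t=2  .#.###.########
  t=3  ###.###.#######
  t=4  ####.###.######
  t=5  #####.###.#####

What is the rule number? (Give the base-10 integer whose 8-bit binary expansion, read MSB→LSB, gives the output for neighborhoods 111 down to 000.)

230

  [7] ### => #  t=1,i=3
  [6] ##. => #  t=0,i=6
  [5] #.# => #  t=0,i=4
  [4] #.. => .  t=0,i=0
  [3] .## => .  t=0,i=5
  [2] .#. => #  t=0,i=3
  [1] ..# => #  t=0,i=2
  [0] ... => .  t=0,i=1
  bits 11100110 = 230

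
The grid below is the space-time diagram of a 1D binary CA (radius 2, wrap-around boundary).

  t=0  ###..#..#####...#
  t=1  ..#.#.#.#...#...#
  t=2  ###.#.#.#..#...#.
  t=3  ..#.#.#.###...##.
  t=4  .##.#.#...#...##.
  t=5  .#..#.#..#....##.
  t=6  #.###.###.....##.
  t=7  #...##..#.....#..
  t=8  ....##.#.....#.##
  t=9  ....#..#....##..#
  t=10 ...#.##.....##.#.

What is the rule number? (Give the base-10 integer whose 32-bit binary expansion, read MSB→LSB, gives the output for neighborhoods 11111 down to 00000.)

  [31] ##### => .  t=0,i=10
  [30] ####. => .  t=0,i=1
  [29] ###.# => #  t=2,i=2
  [28] ###.. => #  t=0,i=2
  [27] ##.## => #  t=6,i=5
  [26] ##.#. => .  t=2,i=3
  [25] ##..# => .  t=0,i=3
  [24] ##... => .  t=0,i=13
  [23] #.### => .  t=2,i=0
  [22] #.##. => .  t=8,i=15
  [21] #.#.# => #  t=1,i=4
  [20] #.#.. => #  t=1,i=8
  [19] #..## => .  t=0,i=7
  [18] #..#. => #  t=0,i=4
  [17] #...# => .  t=0,i=14
  [16] #.... => .  t=5,i=11
  [15] .#### => .  t=0,i=0
  [14] .###. => .  t=2,i=1
  [13] .##.# => .  t=4,i=2
  [12] .##.. => #  t=3,i=15
  [11] .#.## => .  t=2,i=16
  [10] .#.#. => .  t=1,i=3
  [9] .#..# => #  t=0,i=6
  [8] .#... => .  t=1,i=9
  [7] ..### => #  t=0,i=8
  [6] ..##. => #  t=3,i=14
  [5] ..#.# => #  t=1,i=2
  [4] ..#.. => .  t=0,i=5
  [3] ...## => .  t=0,i=15
  [2] ...#. => #  t=1,i=11
  [1] ....# => .  t=5,i=12
  [0] ..... => .  t=6,i=11
  bits 00111000001101000001001011100100 = 942936804

942936804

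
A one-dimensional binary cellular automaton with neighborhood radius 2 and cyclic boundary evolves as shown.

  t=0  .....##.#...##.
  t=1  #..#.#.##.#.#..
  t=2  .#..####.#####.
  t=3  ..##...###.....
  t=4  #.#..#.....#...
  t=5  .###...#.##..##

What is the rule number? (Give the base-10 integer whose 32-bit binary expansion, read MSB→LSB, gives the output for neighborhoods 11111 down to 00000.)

  ##### -> .   bit 31 = 0  t=2,i=11
  ####. -> .   bit 30 = 0  t=2,i=6
  ###.# -> #   bit 29 = 1  t=2,i=7
  ###.. -> .   bit 28 = 0  t=2,i=13
  ##.## -> #   bit 27 = 1  t=2,i=8
  ##.#. -> #   bit 26 = 1  t=0,i=7
  ##..# -> .   bit 25 = 0  t=2,i=14
  ##... -> .   bit 24 = 0  t=0,i=14
  #.### -> #   bit 23 = 1  t=2,i=9
  #.##. -> #   bit 22 = 1  t=1,i=7
  #.#.# -> #   bit 21 = 1  t=1,i=5
  #.#.. -> #   bit 20 = 1  t=0,i=8
  #..## -> #   bit 19 = 1  t=2,i=3
  #..#. -> .   bit 18 = 0  t=1,i=2
  #...# -> #   bit 17 = 1  t=0,i=10
  #.... -> #   bit 16 = 1  t=0,i=0
  .#### -> .   bit 15 = 0  t=2,i=5
  .###. -> .   bit 14 = 0  t=3,i=8
  .##.# -> .   bit 13 = 0  t=0,i=6
  .##.. -> .   bit 12 = 0  t=0,i=13
  .#.## -> #   bit 11 = 1  t=1,i=6
  .#.#. -> #   bit 10 = 1  t=1,i=4
  .#..# -> #   bit 9 = 1  t=1,i=1
  .#... -> .   bit 8 = 0  t=0,i=9
  ..### -> .   bit 7 = 0  t=2,i=4
  ..##. -> #   bit 6 = 1  t=0,i=5
  ..#.# -> .   bit 5 = 0  t=1,i=3
  ..#.. -> .   bit 4 = 0  t=1,i=0
  ...## -> .   bit 3 = 0  t=0,i=4
  ...#. -> #   bit 2 = 1  t=4,i=10
  ....# -> #   bit 1 = 1  t=0,i=3
  ..... -> .   bit 0 = 0  t=0,i=1
  bits 00101100111110110000111001000110 = 754650694

754650694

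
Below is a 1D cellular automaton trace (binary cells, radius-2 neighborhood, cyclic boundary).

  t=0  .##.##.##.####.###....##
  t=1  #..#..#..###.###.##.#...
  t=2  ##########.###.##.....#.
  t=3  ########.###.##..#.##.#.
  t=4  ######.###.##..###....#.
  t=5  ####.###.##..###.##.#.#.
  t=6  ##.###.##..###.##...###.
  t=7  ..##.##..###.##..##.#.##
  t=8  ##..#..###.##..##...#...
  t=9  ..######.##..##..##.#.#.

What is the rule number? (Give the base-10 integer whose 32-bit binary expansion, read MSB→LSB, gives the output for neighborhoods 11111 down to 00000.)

  nb #####: next=#  (t=2,i=2, bit31=1)
  nb ####.: next=.  (t=0,i=12, bit30=0)
  nb ###.#: next=#  (t=0,i=13, bit29=1)
  nb ###..: next=#  (t=0,i=17, bit28=1)
  nb ##.##: next=#  (t=0,i=0, bit27=1)
  nb ##.#.: next=.  (t=1,i=19, bit26=0)
  nb ##..#: next=#  (t=3,i=15, bit25=1)
  nb ##...: next=#  (t=0,i=18, bit24=1)
  nb #.###: next=#  (t=0,i=10, bit23=1)
  nb #.##.: next=.  (t=0,i=1, bit22=0)
  nb #.#.#: next=#  (t=3,i=22, bit21=1)
  nb #.#..: next=.  (t=1,i=20, bit20=0)
  nb #..##: next=#  (t=1,i=8, bit19=1)
  nb #..#.: next=#  (t=1,i=2, bit18=1)
  nb #...#: next=#  (t=1,i=22, bit17=1)
  nb #....: next=.  (t=0,i=19, bit16=0)
  nb .####: next=#  (t=0,i=11, bit15=1)
  nb .###.: next=.  (t=0,i=16, bit14=0)
  nb .##.#: next=.  (t=0,i=2, bit13=0)
  nb .##..: next=.  (t=2,i=16, bit12=0)
  nb .#.##: next=.  (t=2,i=23, bit11=0)
  nb .#.#.: next=#  (t=5,i=21, bit10=1)
  nb .#..#: next=#  (t=1,i=1, bit9=1)
  nb .#...: next=.  (t=1,i=21, bit8=0)
  nb ..###: next=#  (t=1,i=9, bit7=1)
  nb ..##.: next=.  (t=0,i=22, bit6=0)
  nb ..#.#: next=#  (t=2,i=22, bit5=1)
  nb ..#..: next=#  (t=1,i=0, bit4=1)
  nb ...##: next=.  (t=0,i=21, bit3=0)
  nb ...#.: next=.  (t=1,i=23, bit2=0)
  nb ....#: next=#  (t=0,i=20, bit1=1)
  nb .....: next=#  (t=2,i=19, bit0=1)
  bits 10111011101011101000011010110011 = 3148777139

3148777139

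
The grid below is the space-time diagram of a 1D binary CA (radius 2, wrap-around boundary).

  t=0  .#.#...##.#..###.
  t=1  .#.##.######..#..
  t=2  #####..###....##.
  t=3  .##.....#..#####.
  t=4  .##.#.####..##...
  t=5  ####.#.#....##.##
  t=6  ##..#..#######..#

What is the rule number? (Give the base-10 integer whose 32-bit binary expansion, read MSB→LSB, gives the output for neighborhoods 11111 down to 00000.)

  [31] ##### => #  t=1,i=8
  [30] ####. => .  t=1,i=10
  [29] ###.# => .  t=5,i=3
  [28] ###.. => .  t=0,i=15
  [27] ##.## => .  t=1,i=5
  [26] ##.#. => #  t=0,i=9
  [25] ##..# => .  t=0,i=16
  [24] ##... => .  t=2,i=10
  [23] #.### => .  t=1,i=6
  [22] #.##. => #  t=1,i=3
  [21] #.#.# => .  t=4,i=4
  [20] #.#.. => #  t=0,i=3
  [19] #..## => .  t=0,i=12
  [18] #..#. => .  t=0,i=0
  [17] #...# => .  t=0,i=5
  [16] #.... => #  t=2,i=11
  [15] .#### => #  t=1,i=7
  [14] .###. => #  t=0,i=14
  [13] .##.# => #  t=0,i=8
  [12] .##.. => #  t=3,i=2
  [11] .#.## => #  t=1,i=2
  [10] .#.#. => .  t=0,i=2
  [9] .#..# => #  t=0,i=11
  [8] .#... => #  t=0,i=4
  [7] ..### => .  t=0,i=13
  [6] ..##. => #  t=0,i=7
  [5] ..#.# => #  t=0,i=1
  [4] ..#.. => #  t=1,i=14
  [3] ...## => #  t=0,i=6
  [2] ...#. => #  t=1,i=0
  [1] ....# => #  t=2,i=12
  [0] ..... => .  t=3,i=5
  bits 10000100010100011111101101111110 = 2219965310

2219965310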